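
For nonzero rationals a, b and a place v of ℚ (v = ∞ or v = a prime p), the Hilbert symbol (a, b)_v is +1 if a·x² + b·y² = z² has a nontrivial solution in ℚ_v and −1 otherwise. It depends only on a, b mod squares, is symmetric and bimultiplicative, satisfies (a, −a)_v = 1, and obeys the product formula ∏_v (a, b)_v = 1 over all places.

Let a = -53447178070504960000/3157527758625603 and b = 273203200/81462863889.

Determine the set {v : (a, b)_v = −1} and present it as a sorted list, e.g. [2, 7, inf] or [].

Mod squares: a ≡ -266133, b ≡ 667. Check v ∈ {∞, 2, 3, 5, 7, 11, 19, 23, 29, 31}.
v=7: a=7^1·(≡5), b=7^0·(≡4) mod 7; (5|7)=-1, (4|7)=+1; (−1)^{1·0·3}·(-1)^0·(+1)^1 = +1.
v=5: a=5^4·(≡3), b=5^2·(≡2) mod 5; (3|5)=-1, (2|5)=-1; (−1)^{4·2·2}·(-1)^2·(-1)^4 = +1.
v=19: a=19^1·(≡8), b=19^0·(≡15) mod 19; (8|19)=-1, (15|19)=-1; (−1)^{1·0·9}·(-1)^0·(-1)^1 = -1.
v=31: a=31^-6·(≡1), b=31^-4·(≡1) mod 31; (1|31)=+1, (1|31)=+1; (−1)^{-6·-4·15}·(+1)^-4·(+1)^-6 = +1.
v=∞: -266133 < 0 and 667 > 0  ⇒  (a,b)_∞ = +1.
v=2: v_2(a)=12, v_2(b)=14; units ≡ 3, 3 (mod 8); ε·ε+αω+βω = 1·1+12·1+14·1 ≡ 1  ⇒  (a,b)_2 = -1.
v=29: a=29^3·(≡23), b=29^1·(≡5) mod 29; (23|29)=+1, (5|29)=+1; (−1)^{3·1·14}·(+1)^1·(+1)^3 = +1.
v=11: a=11^-4·(≡3), b=11^-2·(≡7) mod 11; (3|11)=+1, (7|11)=-1; (−1)^{-4·-2·5}·(+1)^-2·(-1)^-4 = +1.
v=3: a=3^-5·(≡2), b=3^-6·(≡1) mod 3; (2|3)=-1, (1|3)=+1; (−1)^{-5·-6·1}·(-1)^-6·(+1)^-5 = +1.
v=23: a=23^5·(≡7), b=23^1·(≡12) mod 23; (7|23)=-1, (12|23)=+1; (−1)^{5·1·11}·(-1)^1·(+1)^5 = +1.
|Ram(-266133, 667)| = 2, even; anisotropic at {2, 19}.

[2, 19]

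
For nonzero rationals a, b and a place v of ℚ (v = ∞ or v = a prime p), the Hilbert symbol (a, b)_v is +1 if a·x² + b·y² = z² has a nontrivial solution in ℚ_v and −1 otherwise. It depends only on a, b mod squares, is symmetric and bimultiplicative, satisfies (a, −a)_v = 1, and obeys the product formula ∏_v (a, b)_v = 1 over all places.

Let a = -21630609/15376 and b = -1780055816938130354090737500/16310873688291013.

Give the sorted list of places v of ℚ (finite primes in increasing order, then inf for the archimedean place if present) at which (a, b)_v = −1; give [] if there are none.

Mod squares: a ≡ -1001, b ≡ -715. Check v ∈ {∞, 2, 3, 5, 7, 11, 13, 17, 29, 31, 41, 43}.
v=∞: -1001 < 0 and -715 < 0  ⇒  (a,b)_∞ = -1.
v=13: a=13^1·(≡12), b=13^-1·(≡1) mod 13; (12|13)=+1, (1|13)=+1; (−1)^{1·-1·6}·(+1)^-1·(+1)^1 = +1.
v=7: a=7^5·(≡2), b=7^16·(≡5) mod 7; (2|7)=+1, (5|7)=-1; (−1)^{5·16·3}·(+1)^16·(-1)^5 = -1.
v=17: a=17^0·(≡9), b=17^2·(≡13) mod 17; (9|17)=+1, (13|17)=+1; (−1)^{0·2·8}·(+1)^2·(+1)^0 = +1.
v=5: a=5^0·(≡1), b=5^5·(≡3) mod 5; (1|5)=+1, (3|5)=-1; (−1)^{0·5·2}·(+1)^5·(-1)^0 = +1.
v=31: a=31^-2·(≡26), b=31^-6·(≡26) mod 31; (26|31)=-1, (26|31)=-1; (−1)^{-2·-6·15}·(-1)^-6·(-1)^-2 = +1.
v=29: a=29^0·(≡19), b=29^-2·(≡18) mod 29; (19|29)=-1, (18|29)=-1; (−1)^{0·-2·14}·(-1)^-2·(-1)^0 = +1.
v=43: a=43^0·(≡1), b=43^2·(≡17) mod 43; (1|43)=+1, (17|43)=+1; (−1)^{0·2·21}·(+1)^2·(+1)^0 = +1.
v=41: a=41^0·(≡7), b=41^-2·(≡25) mod 41; (7|41)=-1, (25|41)=+1; (−1)^{0·-2·20}·(-1)^-2·(+1)^0 = +1.
v=11: a=11^1·(≡2), b=11^1·(≡3) mod 11; (2|11)=-1, (3|11)=+1; (−1)^{1·1·5}·(-1)^1·(+1)^1 = +1.
v=3: a=3^2·(≡1), b=3^6·(≡2) mod 3; (1|3)=+1, (2|3)=-1; (−1)^{2·6·1}·(+1)^6·(-1)^2 = +1.
v=2: v_2(a)=-4, v_2(b)=2; units ≡ 7, 5 (mod 8); ε·ε+αω+βω = 1·0+-4·1+2·0 ≡ 0  ⇒  (a,b)_2 = +1.
(-1001, -715 / ℚ) ramifies at {7, ∞}: a division algebra.

[7, inf]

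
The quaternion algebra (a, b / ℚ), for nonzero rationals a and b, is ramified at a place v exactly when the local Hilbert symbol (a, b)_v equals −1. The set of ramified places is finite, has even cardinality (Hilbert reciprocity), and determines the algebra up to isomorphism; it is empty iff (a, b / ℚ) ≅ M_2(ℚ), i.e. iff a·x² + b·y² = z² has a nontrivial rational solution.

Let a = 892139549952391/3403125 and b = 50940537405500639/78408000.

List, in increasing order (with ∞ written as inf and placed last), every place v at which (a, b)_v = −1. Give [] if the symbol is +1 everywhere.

[2, 13, 29, 41]

Mod squares: a ≡ 54331355, b ≡ 1325155. Check v ∈ {∞, 2, 3, 5, 11, 13, 17, 19, 29, 37, 41}.
v=5: a=5^-5·(≡4), b=5^-3·(≡1) mod 5; (4|5)=+1, (1|5)=+1; (−1)^{-5·-3·2}·(+1)^-3·(+1)^-5 = +1.
v=19: a=19^1·(≡7), b=19^1·(≡8) mod 19; (7|19)=+1, (8|19)=-1; (−1)^{1·1·9}·(+1)^1·(-1)^1 = +1.
v=17: a=17^2·(≡1), b=17^4·(≡10) mod 17; (1|17)=+1, (10|17)=-1; (−1)^{2·4·8}·(+1)^4·(-1)^2 = +1.
v=37: a=37^1·(≡3), b=37^3·(≡16) mod 37; (3|37)=+1, (16|37)=+1; (−1)^{1·3·18}·(+1)^3·(+1)^1 = +1.
v=41: a=41^3·(≡35), b=41^2·(≡12) mod 41; (35|41)=-1, (12|41)=-1; (−1)^{3·2·20}·(-1)^2·(-1)^3 = -1.
v=13: a=13^3·(≡3), b=13^1·(≡2) mod 13; (3|13)=+1, (2|13)=-1; (−1)^{3·1·6}·(+1)^1·(-1)^3 = -1.
v=∞: 54331355 > 0 and 1325155 > 0  ⇒  (a,b)_∞ = +1.
v=11: a=11^-2·(≡9), b=11^-2·(≡6) mod 11; (9|11)=+1, (6|11)=-1; (−1)^{-2·-2·5}·(+1)^-2·(-1)^-2 = +1.
v=3: a=3^-2·(≡2), b=3^-4·(≡1) mod 3; (2|3)=-1, (1|3)=+1; (−1)^{-2·-4·1}·(-1)^-4·(+1)^-2 = +1.
v=2: v_2(a)=0, v_2(b)=-6; units ≡ 3, 3 (mod 8); ε·ε+αω+βω = 1·1+0·1+-6·1 ≡ 1  ⇒  (a,b)_2 = -1.
v=29: a=29^1·(≡27), b=29^1·(≡23) mod 29; (27|29)=-1, (23|29)=+1; (−1)^{1·1·14}·(-1)^1·(+1)^1 = -1.
Ram(54331355, 1325155) = {2, 13, 29, 41}; no ℚ_2-point on the conic.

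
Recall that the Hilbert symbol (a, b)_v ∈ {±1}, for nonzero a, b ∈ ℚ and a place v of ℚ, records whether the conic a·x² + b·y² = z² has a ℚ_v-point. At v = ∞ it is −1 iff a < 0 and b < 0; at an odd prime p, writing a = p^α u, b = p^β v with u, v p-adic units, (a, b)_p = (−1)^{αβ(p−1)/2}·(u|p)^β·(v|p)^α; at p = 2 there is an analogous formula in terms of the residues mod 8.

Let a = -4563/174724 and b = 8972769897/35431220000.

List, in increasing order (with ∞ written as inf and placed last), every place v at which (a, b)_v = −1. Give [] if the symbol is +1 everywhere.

Mod squares: a ≡ -3, b ≡ 546. Check v ∈ {∞, 2, 3, 5, 7, 11, 13, 19}.
v=11: a=11^-2·(≡8), b=11^-6·(≡7) mod 11; (8|11)=-1, (7|11)=-1; (−1)^{-2·-6·5}·(-1)^-6·(-1)^-2 = +1.
v=3: a=3^3·(≡2), b=3^5·(≡2) mod 3; (2|3)=-1, (2|3)=-1; (−1)^{3·5·1}·(-1)^5·(-1)^3 = -1.
v=19: a=19^-2·(≡6), b=19^0·(≡13) mod 19; (6|19)=+1, (13|19)=-1; (−1)^{-2·0·9}·(+1)^0·(-1)^-2 = +1.
v=5: a=5^0·(≡3), b=5^-4·(≡1) mod 5; (3|5)=-1, (1|5)=+1; (−1)^{0·-4·2}·(-1)^-4·(+1)^0 = +1.
v=2: v_2(a)=-2, v_2(b)=-5; units ≡ 5, 1 (mod 8); ε·ε+αω+βω = 0·0+-2·0+-5·1 ≡ 1  ⇒  (a,b)_2 = -1.
v=13: a=13^2·(≡3), b=13^3·(≡3) mod 13; (3|13)=+1, (3|13)=+1; (−1)^{2·3·6}·(+1)^3·(+1)^2 = +1.
v=7: a=7^0·(≡2), b=7^5·(≡2) mod 7; (2|7)=+1, (2|7)=+1; (−1)^{0·5·3}·(+1)^5·(+1)^0 = +1.
v=∞: -3 < 0 and 546 > 0  ⇒  (a,b)_∞ = +1.
(-3, 546 / ℚ) ramifies at {2, 3}: a division algebra.

[2, 3]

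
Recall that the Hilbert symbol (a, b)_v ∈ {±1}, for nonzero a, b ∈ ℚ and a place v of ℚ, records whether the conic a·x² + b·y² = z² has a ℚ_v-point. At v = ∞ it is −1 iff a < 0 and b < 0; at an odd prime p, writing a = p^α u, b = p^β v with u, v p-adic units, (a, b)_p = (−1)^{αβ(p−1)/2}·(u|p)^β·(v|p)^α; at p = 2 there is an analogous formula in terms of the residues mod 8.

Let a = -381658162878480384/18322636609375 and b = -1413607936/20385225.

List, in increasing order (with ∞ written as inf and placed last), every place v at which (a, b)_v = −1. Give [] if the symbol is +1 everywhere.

(a, b) ≡ (-3458, -34) mod (ℚ^×)²; places V = {2, 3, 5, 7, 13, 17, 19, 29, 31, 43, ∞}.
(a,b)_13: α=3, u≡8; β=2, v≡11 (mod 13); (8|13)=-1, (11|13)=-1; sign (−1)^0·-1^2·-1^3 = -1.
(a,b)_5: α=-6, u≡2; β=-2, v≡1 (mod 5); (2|5)=-1, (1|5)=+1; sign (−1)^0·-1^-2·+1^-6 = +1.
(a,b)_31: α=0, u≡14; β=2, v≡19 (mod 31); (14|31)=+1, (19|31)=+1; sign (−1)^0·+1^2·+1^0 = +1.
(a,b)_∞: sgn(-3458)=−, sgn(-34)=−, so -1.
(a,b)_19: α=1, u≡3; β=0, v≡4 (mod 19); (3|19)=-1, (4|19)=+1; sign (−1)^0·-1^0·+1^1 = +1.
(a,b)_3: α=4, u≡1; β=-2, v≡2 (mod 3); (1|3)=+1, (2|3)=-1; sign (−1)^0·+1^-2·-1^4 = +1.
(a,b)_7: α=-3, u≡6; β=-2, v≡1 (mod 7); (6|7)=-1, (1|7)=+1; sign (−1)^0·-1^-2·+1^-3 = +1.
(a,b)_2: α=27, β=9; u≡7, v≡7 (mod 8); ε(u)ε(v)=1·1, αω(v)=27·0, βω(u)=9·0; sum ≡ 1  ⇒  -1.
(a,b)_17: α=0, u≡10; β=1, v≡8 (mod 17); (10|17)=-1, (8|17)=+1; sign (−1)^0·-1^1·+1^0 = -1.
(a,b)_43: α=-4, u≡16; β=-2, v≡35 (mod 43); (16|43)=+1, (35|43)=+1; sign (−1)^0·+1^-2·+1^-4 = +1.
(a,b)_29: α=2, u≡25; β=0, v≡6 (mod 29); (25|29)=+1, (6|29)=+1; sign (−1)^0·+1^0·+1^2 = +1.
Ram(-3458, -34) = {2, 13, 17, ∞}; no ℚ_2-point on the conic.

[2, 13, 17, inf]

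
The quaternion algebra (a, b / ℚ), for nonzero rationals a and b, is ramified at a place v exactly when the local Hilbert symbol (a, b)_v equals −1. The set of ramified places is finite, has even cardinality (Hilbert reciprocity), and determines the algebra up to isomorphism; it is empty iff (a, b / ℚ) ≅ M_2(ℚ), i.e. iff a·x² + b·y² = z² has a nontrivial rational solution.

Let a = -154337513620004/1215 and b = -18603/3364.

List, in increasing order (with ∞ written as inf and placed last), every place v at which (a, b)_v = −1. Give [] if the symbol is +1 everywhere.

[5, 37, 53, inf]

(a, b) ≡ (-197698215, -2067) mod (ℚ^×)²; places V = {2, 3, 5, 11, 13, 29, 37, 47, 53, 59, ∞}.
(a,b)_2: α=2, β=-2; u≡1, v≡5 (mod 8); ε(u)ε(v)=0·0, αω(v)=2·1, βω(u)=-2·0; sum ≡ 0  ⇒  +1.
(a,b)_11: α=1, u≡3; β=0, v≡1 (mod 11); (3|11)=+1, (1|11)=+1; sign (−1)^0·+1^0·+1^1 = +1.
(a,b)_5: α=-1, u≡2; β=0, v≡3 (mod 5); (2|5)=-1, (3|5)=-1; sign (−1)^0·-1^0·-1^-1 = -1.
(a,b)_3: α=-5, u≡2; β=3, v≡1 (mod 3); (2|3)=-1, (1|3)=+1; sign (−1)^1·-1^3·+1^-5 = +1.
(a,b)_∞: sgn(-197698215)=−, sgn(-2067)=−, so -1.
(a,b)_13: α=1, u≡4; β=1, v≡9 (mod 13); (4|13)=+1, (9|13)=+1; sign (−1)^0·+1^1·+1^1 = +1.
(a,b)_53: α=1, u≡13; β=1, v≡22 (mod 53); (13|53)=+1, (22|53)=-1; sign (−1)^0·+1^1·-1^1 = -1.
(a,b)_47: α=1, u≡8; β=0, v≡16 (mod 47); (8|47)=+1, (16|47)=+1; sign (−1)^0·+1^0·+1^1 = +1.
(a,b)_29: α=2, u≡6; β=-2, v≡11 (mod 29); (6|29)=+1, (11|29)=-1; sign (−1)^0·+1^-2·-1^2 = +1.
(a,b)_59: α=2, u≡2; β=0, v≡41 (mod 59); (2|59)=-1, (41|59)=+1; sign (−1)^0·-1^0·+1^2 = +1.
(a,b)_37: α=1, u≡16; β=0, v≡22 (mod 37); (16|37)=+1, (22|37)=-1; sign (−1)^0·+1^0·-1^1 = -1.
Ram(-197698215, -2067) = {5, 37, 53, ∞}; no ℚ_5-point on the conic.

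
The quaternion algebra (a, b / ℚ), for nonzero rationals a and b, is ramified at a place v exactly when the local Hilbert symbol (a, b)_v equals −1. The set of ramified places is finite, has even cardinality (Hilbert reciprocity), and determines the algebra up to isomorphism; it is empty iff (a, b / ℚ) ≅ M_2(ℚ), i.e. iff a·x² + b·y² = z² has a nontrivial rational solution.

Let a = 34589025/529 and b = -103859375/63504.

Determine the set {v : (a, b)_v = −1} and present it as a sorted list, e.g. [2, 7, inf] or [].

[19, 23]

(a, b) ≡ (17081, -23) mod (ℚ^×)²; places V = {2, 3, 5, 7, 17, 19, 23, 29, 31, ∞}.
(a,b)_17: α=0, u≡13; β=2, v≡10 (mod 17); (13|17)=+1, (10|17)=-1; sign (−1)^0·+1^2·-1^0 = +1.
(a,b)_7: α=0, u≡4; β=-2, v≡3 (mod 7); (4|7)=+1, (3|7)=-1; sign (−1)^0·+1^-2·-1^0 = +1.
(a,b)_3: α=4, u≡2; β=-4, v≡1 (mod 3); (2|3)=-1, (1|3)=+1; sign (−1)^0·-1^-4·+1^4 = +1.
(a,b)_∞: sgn(17081)=+, sgn(-23)=−, so +1.
(a,b)_31: α=1, u≡27; β=0, v≡5 (mod 31); (27|31)=-1, (5|31)=+1; sign (−1)^0·-1^0·+1^1 = +1.
(a,b)_19: α=1, u≡16; β=0, v≡13 (mod 19); (16|19)=+1, (13|19)=-1; sign (−1)^0·+1^0·-1^1 = -1.
(a,b)_5: α=2, u≡4; β=6, v≡2 (mod 5); (4|5)=+1, (2|5)=-1; sign (−1)^0·+1^6·-1^2 = +1.
(a,b)_29: α=1, u≡6; β=0, v≡23 (mod 29); (6|29)=+1, (23|29)=+1; sign (−1)^0·+1^0·+1^1 = +1.
(a,b)_23: α=-2, u≡15; β=1, v≡11 (mod 23); (15|23)=-1, (11|23)=-1; sign (−1)^0·-1^1·-1^-2 = -1.
(a,b)_2: α=0, β=-4; u≡1, v≡1 (mod 8); ε(u)ε(v)=0·0, αω(v)=0·0, βω(u)=-4·0; sum ≡ 0  ⇒  +1.
Ram(17081, -23) = {19, 23}; no ℚ_19-point on the conic.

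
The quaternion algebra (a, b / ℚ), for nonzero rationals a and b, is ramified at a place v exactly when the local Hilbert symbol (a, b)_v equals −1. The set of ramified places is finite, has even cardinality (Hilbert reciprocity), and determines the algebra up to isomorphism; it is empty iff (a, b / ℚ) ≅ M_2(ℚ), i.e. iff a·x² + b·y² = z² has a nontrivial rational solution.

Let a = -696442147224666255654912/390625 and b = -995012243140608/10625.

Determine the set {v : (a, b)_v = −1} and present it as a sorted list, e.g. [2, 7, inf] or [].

(a, b) ≡ (-957, -19499) mod (ℚ^×)²; places V = {2, 3, 5, 7, 11, 17, 29, 31, 37, ∞}.
(a,b)_∞: sgn(-957)=−, sgn(-19499)=−, so -1.
(a,b)_31: α=2, u≡1; β=1, v≡30 (mod 31); (1|31)=+1, (30|31)=-1; sign (−1)^0·+1^1·-1^2 = +1.
(a,b)_37: α=2, u≡18; β=1, v≡7 (mod 37); (18|37)=-1, (7|37)=+1; sign (−1)^0·-1^1·+1^2 = -1.
(a,b)_29: α=3, u≡1; β=0, v≡17 (mod 29); (1|29)=+1, (17|29)=-1; sign (−1)^0·+1^0·-1^3 = -1.
(a,b)_17: α=0, u≡3; β=-1, v≡15 (mod 17); (3|17)=-1, (15|17)=+1; sign (−1)^0·-1^-1·+1^0 = -1.
(a,b)_2: α=26, β=12; u≡3, v≡5 (mod 8); ε(u)ε(v)=1·0, αω(v)=26·1, βω(u)=12·1; sum ≡ 0  ⇒  +1.
(a,b)_3: α=5, u≡2; β=6, v≡1 (mod 3); (2|3)=-1, (1|3)=+1; sign (−1)^0·-1^6·+1^5 = +1.
(a,b)_11: α=3, u≡9; β=2, v≡9 (mod 11); (9|11)=+1, (9|11)=+1; sign (−1)^0·+1^2·+1^3 = +1.
(a,b)_7: α=0, u≡2; β=4, v≡5 (mod 7); (2|7)=+1, (5|7)=-1; sign (−1)^0·+1^4·-1^0 = +1.
(a,b)_5: α=-8, u≡3; β=-4, v≡1 (mod 5); (3|5)=-1, (1|5)=+1; sign (−1)^0·-1^-4·+1^-8 = +1.
Ram(-957, -19499) = {17, 29, 37, ∞}; no ℚ_17-point on the conic.

[17, 29, 37, inf]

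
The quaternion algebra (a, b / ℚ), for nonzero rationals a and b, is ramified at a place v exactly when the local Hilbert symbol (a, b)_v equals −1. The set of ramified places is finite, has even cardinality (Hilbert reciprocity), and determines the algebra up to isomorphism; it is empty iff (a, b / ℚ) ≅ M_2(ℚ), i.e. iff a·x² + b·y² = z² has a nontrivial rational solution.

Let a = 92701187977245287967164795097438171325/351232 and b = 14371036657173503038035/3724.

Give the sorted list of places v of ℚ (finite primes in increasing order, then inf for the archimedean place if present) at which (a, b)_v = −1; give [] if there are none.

Mod squares: a ≡ 240499, b ≡ 183065. Check v ∈ {∞, 2, 3, 5, 7, 17, 19, 41, 43, 47}.
v=41: a=41^6·(≡14), b=41^3·(≡39) mod 41; (14|41)=-1, (39|41)=+1; (−1)^{6·3·20}·(-1)^3·(+1)^6 = -1.
v=2: v_2(a)=-10, v_2(b)=-2; units ≡ 3, 1 (mod 8); ε·ε+αω+βω = 1·0+-10·0+-2·1 ≡ 0  ⇒  (a,b)_2 = +1.
v=∞: 240499 > 0 and 183065 > 0  ⇒  (a,b)_∞ = +1.
v=43: a=43^3·(≡5), b=43^2·(≡24) mod 43; (5|43)=-1, (24|43)=+1; (−1)^{3·2·21}·(-1)^2·(+1)^3 = +1.
v=17: a=17^9·(≡5), b=17^6·(≡16) mod 17; (5|17)=-1, (16|17)=+1; (−1)^{9·6·8}·(-1)^6·(+1)^9 = +1.
v=47: a=47^5·(≡44), b=47^3·(≡38) mod 47; (44|47)=-1, (38|47)=-1; (−1)^{5·3·23}·(-1)^3·(-1)^5 = -1.
v=19: a=19^2·(≡9), b=19^-1·(≡8) mod 19; (9|19)=+1, (8|19)=-1; (−1)^{2·-1·9}·(+1)^-1·(-1)^2 = +1.
v=3: a=3^0·(≡1), b=3^2·(≡2) mod 3; (1|3)=+1, (2|3)=-1; (−1)^{0·2·1}·(+1)^2·(-1)^0 = +1.
v=5: a=5^2·(≡4), b=5^1·(≡3) mod 5; (4|5)=+1, (3|5)=-1; (−1)^{2·1·2}·(+1)^1·(-1)^2 = +1.
v=7: a=7^-3·(≡4), b=7^-2·(≡4) mod 7; (4|7)=+1, (4|7)=+1; (−1)^{-3·-2·3}·(+1)^-2·(+1)^-3 = +1.
Ram(240499, 183065) = {41, 47}; no ℚ_41-point on the conic.

[41, 47]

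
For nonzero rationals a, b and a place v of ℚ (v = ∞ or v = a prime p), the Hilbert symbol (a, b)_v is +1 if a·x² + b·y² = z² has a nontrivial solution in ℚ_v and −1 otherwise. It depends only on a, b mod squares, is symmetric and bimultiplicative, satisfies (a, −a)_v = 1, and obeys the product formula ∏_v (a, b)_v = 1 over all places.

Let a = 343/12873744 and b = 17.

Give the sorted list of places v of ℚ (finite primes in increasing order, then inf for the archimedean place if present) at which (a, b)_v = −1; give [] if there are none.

(a, b) ≡ (7, 17) mod (ℚ^×)²; places V = {2, 3, 7, 13, 17, 23, ∞}.
(a,b)_2: α=-4, β=0; u≡7, v≡1 (mod 8); ε(u)ε(v)=1·0, αω(v)=-4·0, βω(u)=0·0; sum ≡ 0  ⇒  +1.
(a,b)_7: α=3, u≡4; β=0, v≡3 (mod 7); (4|7)=+1, (3|7)=-1; sign (−1)^0·+1^0·-1^3 = -1.
(a,b)_13: α=-2, u≡2; β=0, v≡4 (mod 13); (2|13)=-1, (4|13)=+1; sign (−1)^0·-1^0·+1^-2 = +1.
(a,b)_∞: sgn(7)=+, sgn(17)=+, so +1.
(a,b)_17: α=0, u≡3; β=1, v≡1 (mod 17); (3|17)=-1, (1|17)=+1; sign (−1)^0·-1^1·+1^0 = -1.
(a,b)_23: α=-2, u≡22; β=0, v≡17 (mod 23); (22|23)=-1, (17|23)=-1; sign (−1)^0·-1^0·-1^-2 = +1.
(a,b)_3: α=-2, u≡1; β=0, v≡2 (mod 3); (1|3)=+1, (2|3)=-1; sign (−1)^0·+1^0·-1^-2 = +1.
|Ram(7, 17)| = 2, even; anisotropic at {7, 17}.

[7, 17]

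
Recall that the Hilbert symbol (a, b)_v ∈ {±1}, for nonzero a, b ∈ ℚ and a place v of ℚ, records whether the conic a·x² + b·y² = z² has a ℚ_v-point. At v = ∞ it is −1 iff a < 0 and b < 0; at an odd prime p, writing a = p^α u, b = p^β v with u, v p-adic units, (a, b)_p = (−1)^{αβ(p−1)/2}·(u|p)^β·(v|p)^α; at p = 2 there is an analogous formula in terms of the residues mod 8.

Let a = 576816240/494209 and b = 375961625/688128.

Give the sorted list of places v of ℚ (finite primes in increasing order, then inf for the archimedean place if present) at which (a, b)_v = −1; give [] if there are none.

[3, 5, 7, 11]

(a, b) ≡ (15015, 2730) mod (ℚ^×)²; places V = {2, 3, 5, 7, 11, 13, 19, 37, ∞}.
(a,b)_13: α=1, u≡11; β=3, v≡7 (mod 13); (11|13)=-1, (7|13)=-1; sign (−1)^0·-1^3·-1^1 = +1.
(a,b)_5: α=1, u≡2; β=3, v≡1 (mod 5); (2|5)=-1, (1|5)=+1; sign (−1)^0·-1^3·+1^1 = -1.
(a,b)_∞: sgn(15015)=+, sgn(2730)=+, so +1.
(a,b)_3: α=1, u≡1; β=-1, v≡1 (mod 3); (1|3)=+1, (1|3)=+1; sign (−1)^1·+1^-1·+1^1 = -1.
(a,b)_19: α=-2, u≡9; β=0, v≡15 (mod 19); (9|19)=+1, (15|19)=-1; sign (−1)^0·+1^0·-1^-2 = +1.
(a,b)_11: α=1, u≡4; β=0, v≡6 (mod 11); (4|11)=+1, (6|11)=-1; sign (−1)^0·+1^0·-1^1 = -1.
(a,b)_7: α=5, u≡3; β=-1, v≡6 (mod 7); (3|7)=-1, (6|7)=-1; sign (−1)^1·-1^-1·-1^5 = -1.
(a,b)_2: α=4, β=-15; u≡7, v≡5 (mod 8); ε(u)ε(v)=1·0, αω(v)=4·1, βω(u)=-15·0; sum ≡ 0  ⇒  +1.
(a,b)_37: α=-2, u≡16; β=2, v≡24 (mod 37); (16|37)=+1, (24|37)=-1; sign (−1)^0·+1^2·-1^-2 = +1.
|Ram(15015, 2730)| = 4, even; anisotropic at {3, 5, 7, 11}.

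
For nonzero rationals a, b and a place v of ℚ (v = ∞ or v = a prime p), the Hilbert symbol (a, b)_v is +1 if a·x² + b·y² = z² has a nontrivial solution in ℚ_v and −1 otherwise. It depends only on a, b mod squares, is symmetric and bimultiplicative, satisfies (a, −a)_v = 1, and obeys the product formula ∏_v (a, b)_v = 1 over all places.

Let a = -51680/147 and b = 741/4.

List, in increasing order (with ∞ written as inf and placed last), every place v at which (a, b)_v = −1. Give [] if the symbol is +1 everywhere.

[2, 3, 13, 17]

Mod squares: a ≡ -9690, b ≡ 741. Check v ∈ {∞, 2, 3, 5, 7, 13, 17, 19}.
v=19: a=19^1·(≡12), b=19^1·(≡5) mod 19; (12|19)=-1, (5|19)=+1; (−1)^{1·1·9}·(-1)^1·(+1)^1 = +1.
v=17: a=17^1·(≡8), b=17^0·(≡11) mod 17; (8|17)=+1, (11|17)=-1; (−1)^{1·0·8}·(+1)^0·(-1)^1 = -1.
v=2: v_2(a)=5, v_2(b)=-2; units ≡ 3, 5 (mod 8); ε·ε+αω+βω = 1·0+5·1+-2·1 ≡ 1  ⇒  (a,b)_2 = -1.
v=∞: -9690 < 0 and 741 > 0  ⇒  (a,b)_∞ = +1.
v=5: a=5^1·(≡2), b=5^0·(≡4) mod 5; (2|5)=-1, (4|5)=+1; (−1)^{1·0·2}·(-1)^0·(+1)^1 = +1.
v=7: a=7^-2·(≡5), b=7^0·(≡5) mod 7; (5|7)=-1, (5|7)=-1; (−1)^{-2·0·3}·(-1)^0·(-1)^-2 = +1.
v=3: a=3^-1·(≡1), b=3^1·(≡1) mod 3; (1|3)=+1, (1|3)=+1; (−1)^{-1·1·1}·(+1)^1·(+1)^-1 = -1.
v=13: a=13^0·(≡2), b=13^1·(≡11) mod 13; (2|13)=-1, (11|13)=-1; (−1)^{0·1·6}·(-1)^1·(-1)^0 = -1.
Ram(-9690, 741) = {2, 3, 13, 17}; no ℚ_2-point on the conic.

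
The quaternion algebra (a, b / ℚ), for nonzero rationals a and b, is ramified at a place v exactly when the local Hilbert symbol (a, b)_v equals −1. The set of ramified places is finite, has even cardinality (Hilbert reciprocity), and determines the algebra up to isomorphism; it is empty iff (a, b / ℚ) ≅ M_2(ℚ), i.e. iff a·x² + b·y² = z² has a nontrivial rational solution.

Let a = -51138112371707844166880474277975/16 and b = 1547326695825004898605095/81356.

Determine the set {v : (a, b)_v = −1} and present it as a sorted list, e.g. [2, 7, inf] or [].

[3, 31]

Mod squares: a ≡ -1345431, b ≡ 1072445. Check v ∈ {∞, 2, 3, 5, 7, 11, 17, 23, 31, 37, 43, 47}.
v=37: a=37^5·(≡5), b=37^3·(≡22) mod 37; (5|37)=-1, (22|37)=-1; (−1)^{5·3·18}·(-1)^3·(-1)^5 = +1.
v=11: a=11^0·(≡5), b=11^-1·(≡2) mod 11; (5|11)=+1, (2|11)=-1; (−1)^{0·-1·5}·(+1)^-1·(-1)^0 = +1.
v=5: a=5^2·(≡1), b=5^1·(≡4) mod 5; (1|5)=+1, (4|5)=+1; (−1)^{2·1·2}·(+1)^1·(+1)^2 = +1.
v=31: a=31^5·(≡26), b=31^3·(≡30) mod 31; (26|31)=-1, (30|31)=-1; (−1)^{5·3·15}·(-1)^3·(-1)^5 = -1.
v=47: a=47^2·(≡13), b=47^2·(≡35) mod 47; (13|47)=-1, (35|47)=-1; (−1)^{2·2·23}·(-1)^2·(-1)^2 = +1.
v=17: a=17^5·(≡13), b=17^3·(≡2) mod 17; (13|17)=+1, (2|17)=+1; (−1)^{5·3·8}·(+1)^3·(+1)^5 = +1.
v=3: a=3^3·(≡2), b=3^6·(≡2) mod 3; (2|3)=-1, (2|3)=-1; (−1)^{3·6·1}·(-1)^6·(-1)^3 = -1.
v=23: a=23^3·(≡10), b=23^2·(≡3) mod 23; (10|23)=-1, (3|23)=+1; (−1)^{3·2·11}·(-1)^2·(+1)^3 = +1.
v=2: v_2(a)=-4, v_2(b)=-2; units ≡ 1, 5 (mod 8); ε·ε+αω+βω = 0·0+-4·1+-2·0 ≡ 0  ⇒  (a,b)_2 = +1.
v=∞: -1345431 < 0 and 1072445 > 0  ⇒  (a,b)_∞ = +1.
v=43: a=43^0·(≡12), b=43^-2·(≡23) mod 43; (12|43)=-1, (23|43)=+1; (−1)^{0·-2·21}·(-1)^-2·(+1)^0 = +1.
v=7: a=7^0·(≡2), b=7^2·(≡5) mod 7; (2|7)=+1, (5|7)=-1; (−1)^{0·2·3}·(+1)^2·(-1)^0 = +1.
|Ram(-1345431, 1072445)| = 2, even; anisotropic at {3, 31}.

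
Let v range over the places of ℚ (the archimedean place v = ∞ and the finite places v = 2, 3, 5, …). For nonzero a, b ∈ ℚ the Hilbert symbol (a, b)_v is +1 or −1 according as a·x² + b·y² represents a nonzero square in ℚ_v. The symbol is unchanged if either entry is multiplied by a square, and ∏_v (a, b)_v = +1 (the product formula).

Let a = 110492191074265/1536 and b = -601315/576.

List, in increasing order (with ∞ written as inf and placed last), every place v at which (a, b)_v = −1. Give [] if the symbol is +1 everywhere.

Mod squares: a ≡ 2310, b ≡ -715. Check v ∈ {∞, 2, 3, 5, 7, 11, 13, 29}.
v=2: v_2(a)=-9, v_2(b)=-6; units ≡ 3, 5 (mod 8); ε·ε+αω+βω = 1·0+-9·1+-6·1 ≡ 1  ⇒  (a,b)_2 = -1.
v=29: a=29^4·(≡21), b=29^2·(≡12) mod 29; (21|29)=-1, (12|29)=-1; (−1)^{4·2·14}·(-1)^2·(-1)^4 = +1.
v=∞: 2310 > 0 and -715 < 0  ⇒  (a,b)_∞ = +1.
v=11: a=11^1·(≡4), b=11^1·(≡4) mod 11; (4|11)=+1, (4|11)=+1; (−1)^{1·1·5}·(+1)^1·(+1)^1 = -1.
v=3: a=3^-1·(≡2), b=3^-2·(≡2) mod 3; (2|3)=-1, (2|3)=-1; (−1)^{-1·-2·1}·(-1)^-2·(-1)^-1 = -1.
v=7: a=7^5·(≡2), b=7^0·(≡3) mod 7; (2|7)=+1, (3|7)=-1; (−1)^{5·0·3}·(+1)^0·(-1)^5 = -1.
v=5: a=5^1·(≡3), b=5^1·(≡2) mod 5; (3|5)=-1, (2|5)=-1; (−1)^{1·1·2}·(-1)^1·(-1)^1 = +1.
v=13: a=13^2·(≡4), b=13^1·(≡3) mod 13; (4|13)=+1, (3|13)=+1; (−1)^{2·1·6}·(+1)^1·(+1)^2 = +1.
Ram(2310, -715) = {2, 3, 7, 11}; no ℚ_2-point on the conic.

[2, 3, 7, 11]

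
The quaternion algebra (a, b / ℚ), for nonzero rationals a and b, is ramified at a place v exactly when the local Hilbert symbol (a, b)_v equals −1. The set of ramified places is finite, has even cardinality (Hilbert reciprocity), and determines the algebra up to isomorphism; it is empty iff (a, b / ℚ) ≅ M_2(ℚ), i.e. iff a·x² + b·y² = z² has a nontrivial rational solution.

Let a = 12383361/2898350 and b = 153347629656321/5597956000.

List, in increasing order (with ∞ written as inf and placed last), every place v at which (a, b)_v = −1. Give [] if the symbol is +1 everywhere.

(a, b) ≡ (14, 10) mod (ℚ^×)²; places V = {2, 3, 5, 7, 13, 17, 23, ∞}.
(a,b)_7: α=-3, u≡4; β=-2, v≡3 (mod 7); (4|7)=+1, (3|7)=-1; sign (−1)^0·+1^-2·-1^-3 = -1.
(a,b)_2: α=-1, β=-5; u≡7, v≡5 (mod 8); ε(u)ε(v)=1·0, αω(v)=-1·1, βω(u)=-5·0; sum ≡ 1  ⇒  -1.
(a,b)_∞: sgn(14)=+, sgn(10)=+, so +1.
(a,b)_17: α=2, u≡3; β=4, v≡14 (mod 17); (3|17)=-1, (14|17)=-1; sign (−1)^0·-1^4·-1^2 = +1.
(a,b)_13: α=-2, u≡1; β=-4, v≡4 (mod 13); (1|13)=+1, (4|13)=+1; sign (−1)^0·+1^-4·+1^-2 = +1.
(a,b)_3: α=4, u≡2; β=8, v≡1 (mod 3); (2|3)=-1, (1|3)=+1; sign (−1)^0·-1^8·+1^4 = +1.
(a,b)_5: α=-2, u≡4; β=-3, v≡2 (mod 5); (4|5)=+1, (2|5)=-1; sign (−1)^0·+1^-3·-1^-2 = +1.
(a,b)_23: α=2, u≡22; β=4, v≡20 (mod 23); (22|23)=-1, (20|23)=-1; sign (−1)^0·-1^4·-1^2 = +1.
|Ram(14, 10)| = 2, even; anisotropic at {2, 7}.

[2, 7]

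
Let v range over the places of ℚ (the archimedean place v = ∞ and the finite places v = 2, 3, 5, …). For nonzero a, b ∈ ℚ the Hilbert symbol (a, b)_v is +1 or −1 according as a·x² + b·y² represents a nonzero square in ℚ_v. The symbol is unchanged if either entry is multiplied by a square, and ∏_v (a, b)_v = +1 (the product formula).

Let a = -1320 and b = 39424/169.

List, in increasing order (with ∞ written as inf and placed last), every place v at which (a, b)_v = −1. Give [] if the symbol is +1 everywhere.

[7, 11]

Mod squares: a ≡ -330, b ≡ 154. Check v ∈ {∞, 2, 3, 5, 7, 11, 13}.
v=3: a=3^1·(≡1), b=3^0·(≡1) mod 3; (1|3)=+1, (1|3)=+1; (−1)^{1·0·1}·(+1)^0·(+1)^1 = +1.
v=7: a=7^0·(≡3), b=7^1·(≡4) mod 7; (3|7)=-1, (4|7)=+1; (−1)^{0·1·3}·(-1)^1·(+1)^0 = -1.
v=∞: -330 < 0 and 154 > 0  ⇒  (a,b)_∞ = +1.
v=13: a=13^0·(≡6), b=13^-2·(≡8) mod 13; (6|13)=-1, (8|13)=-1; (−1)^{0·-2·6}·(-1)^-2·(-1)^0 = +1.
v=5: a=5^1·(≡1), b=5^0·(≡1) mod 5; (1|5)=+1, (1|5)=+1; (−1)^{1·0·2}·(+1)^0·(+1)^1 = +1.
v=2: v_2(a)=3, v_2(b)=9; units ≡ 3, 5 (mod 8); ε·ε+αω+βω = 1·0+3·1+9·1 ≡ 0  ⇒  (a,b)_2 = +1.
v=11: a=11^1·(≡1), b=11^1·(≡5) mod 11; (1|11)=+1, (5|11)=+1; (−1)^{1·1·5}·(+1)^1·(+1)^1 = -1.
|Ram(-330, 154)| = 2, even; anisotropic at {7, 11}.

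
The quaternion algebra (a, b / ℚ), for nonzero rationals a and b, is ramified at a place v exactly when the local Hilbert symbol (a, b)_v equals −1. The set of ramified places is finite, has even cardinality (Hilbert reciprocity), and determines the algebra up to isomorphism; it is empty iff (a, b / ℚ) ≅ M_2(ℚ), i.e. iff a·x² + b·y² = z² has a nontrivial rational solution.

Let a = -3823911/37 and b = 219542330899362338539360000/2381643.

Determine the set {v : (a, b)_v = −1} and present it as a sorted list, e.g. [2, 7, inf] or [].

Mod squares: a ≡ -320827, b ≡ 1696413. Check v ∈ {∞, 2, 3, 5, 7, 11, 13, 17, 19, 23, 29, 31, 37}.
v=19: a=19^0·(≡9), b=19^2·(≡9) mod 19; (9|19)=+1, (9|19)=+1; (−1)^{0·2·9}·(+1)^2·(+1)^0 = +1.
v=13: a=13^1·(≡11), b=13^4·(≡4) mod 13; (11|13)=-1, (4|13)=+1; (−1)^{1·4·6}·(-1)^4·(+1)^1 = +1.
v=2: v_2(a)=0, v_2(b)=8; units ≡ 5, 5 (mod 8); ε·ε+αω+βω = 0·0+0·1+8·1 ≡ 0  ⇒  (a,b)_2 = +1.
v=17: a=17^0·(≡6), b=17^1·(≡15) mod 17; (6|17)=-1, (15|17)=+1; (−1)^{0·1·8}·(-1)^1·(+1)^0 = -1.
v=11: a=11^0·(≡2), b=11^-2·(≡1) mod 11; (2|11)=-1, (1|11)=+1; (−1)^{0·-2·5}·(-1)^-2·(+1)^0 = +1.
v=37: a=37^-1·(≡2), b=37^1·(≡5) mod 37; (2|37)=-1, (5|37)=-1; (−1)^{-1·1·18}·(-1)^1·(-1)^-1 = +1.
v=31: a=31^0·(≡26), b=31^1·(≡28) mod 31; (26|31)=-1, (28|31)=+1; (−1)^{0·1·15}·(-1)^1·(+1)^0 = -1.
v=3: a=3^2·(≡2), b=3^-9·(≡1) mod 3; (2|3)=-1, (1|3)=+1; (−1)^{2·-9·1}·(-1)^-9·(+1)^2 = -1.
v=23: a=23^1·(≡4), b=23^4·(≡9) mod 23; (4|23)=+1, (9|23)=+1; (−1)^{1·4·11}·(+1)^4·(+1)^1 = +1.
v=7: a=7^2·(≡2), b=7^0·(≡5) mod 7; (2|7)=+1, (5|7)=-1; (−1)^{2·0·3}·(+1)^0·(-1)^2 = +1.
v=29: a=29^1·(≡15), b=29^3·(≡1) mod 29; (15|29)=-1, (1|29)=+1; (−1)^{1·3·14}·(-1)^3·(+1)^1 = -1.
v=5: a=5^0·(≡2), b=5^4·(≡2) mod 5; (2|5)=-1, (2|5)=-1; (−1)^{0·4·2}·(-1)^4·(-1)^0 = +1.
v=∞: -320827 < 0 and 1696413 > 0  ⇒  (a,b)_∞ = +1.
Ram(-320827, 1696413) = {3, 17, 29, 31}; no ℚ_3-point on the conic.

[3, 17, 29, 31]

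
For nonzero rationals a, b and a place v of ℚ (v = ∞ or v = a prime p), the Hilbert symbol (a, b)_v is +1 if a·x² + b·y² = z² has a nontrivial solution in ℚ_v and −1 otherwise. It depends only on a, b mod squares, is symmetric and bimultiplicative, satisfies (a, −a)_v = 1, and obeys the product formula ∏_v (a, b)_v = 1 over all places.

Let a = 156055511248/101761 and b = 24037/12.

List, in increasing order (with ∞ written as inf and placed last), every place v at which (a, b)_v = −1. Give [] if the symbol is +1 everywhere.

[]

Mod squares: a ≡ 13, b ≡ 39. Check v ∈ {∞, 2, 3, 7, 11, 13, 29, 43}.
v=∞: 13 > 0 and 39 > 0  ⇒  (a,b)_∞ = +1.
v=7: a=7^4·(≡6), b=7^0·(≡4) mod 7; (6|7)=-1, (4|7)=+1; (−1)^{4·0·3}·(-1)^0·(+1)^4 = +1.
v=3: a=3^0·(≡1), b=3^-1·(≡1) mod 3; (1|3)=+1, (1|3)=+1; (−1)^{0·-1·1}·(+1)^-1·(+1)^0 = +1.
v=13: a=13^3·(≡12), b=13^1·(≡10) mod 13; (12|13)=+1, (10|13)=+1; (−1)^{3·1·6}·(+1)^1·(+1)^3 = +1.
v=29: a=29^-2·(≡22), b=29^0·(≡19) mod 29; (22|29)=+1, (19|29)=-1; (−1)^{-2·0·14}·(+1)^0·(-1)^-2 = +1.
v=2: v_2(a)=4, v_2(b)=-2; units ≡ 5, 7 (mod 8); ε·ε+αω+βω = 0·1+4·0+-2·1 ≡ 0  ⇒  (a,b)_2 = +1.
v=11: a=11^-2·(≡2), b=11^0·(≡2) mod 11; (2|11)=-1, (2|11)=-1; (−1)^{-2·0·5}·(-1)^0·(-1)^-2 = +1.
v=43: a=43^2·(≡31), b=43^2·(≡19) mod 43; (31|43)=+1, (19|43)=-1; (−1)^{2·2·21}·(+1)^2·(-1)^2 = +1.
Ram(a, b) = ∅: the form 13·x² + 39·y² − z² is isotropic over every ℚ_v, so by Hasse–Minkowski it is isotropic over ℚ.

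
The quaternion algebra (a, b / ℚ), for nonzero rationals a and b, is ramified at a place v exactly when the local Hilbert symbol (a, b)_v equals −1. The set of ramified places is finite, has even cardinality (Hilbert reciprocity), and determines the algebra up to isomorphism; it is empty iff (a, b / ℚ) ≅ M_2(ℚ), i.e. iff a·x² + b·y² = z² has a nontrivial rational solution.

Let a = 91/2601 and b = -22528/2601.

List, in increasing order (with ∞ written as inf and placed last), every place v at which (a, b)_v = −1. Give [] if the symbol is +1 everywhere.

(a, b) ≡ (91, -22) mod (ℚ^×)²; places V = {2, 3, 7, 11, 13, 17, ∞}.
(a,b)_13: α=1, u≡7; β=0, v≡1 (mod 13); (7|13)=-1, (1|13)=+1; sign (−1)^0·-1^0·+1^1 = +1.
(a,b)_11: α=0, u≡5; β=1, v≡4 (mod 11); (5|11)=+1, (4|11)=+1; sign (−1)^0·+1^1·+1^0 = +1.
(a,b)_17: α=-2, u≡12; β=-2, v≡11 (mod 17); (12|17)=-1, (11|17)=-1; sign (−1)^0·-1^-2·-1^-2 = +1.
(a,b)_7: α=1, u≡5; β=0, v≡3 (mod 7); (5|7)=-1, (3|7)=-1; sign (−1)^0·-1^0·-1^1 = -1.
(a,b)_3: α=-2, u≡1; β=-2, v≡2 (mod 3); (1|3)=+1, (2|3)=-1; sign (−1)^0·+1^-2·-1^-2 = +1.
(a,b)_2: α=0, β=11; u≡3, v≡5 (mod 8); ε(u)ε(v)=1·0, αω(v)=0·1, βω(u)=11·1; sum ≡ 1  ⇒  -1.
(a,b)_∞: sgn(91)=+, sgn(-22)=−, so +1.
|Ram(91, -22)| = 2, even; anisotropic at {2, 7}.

[2, 7]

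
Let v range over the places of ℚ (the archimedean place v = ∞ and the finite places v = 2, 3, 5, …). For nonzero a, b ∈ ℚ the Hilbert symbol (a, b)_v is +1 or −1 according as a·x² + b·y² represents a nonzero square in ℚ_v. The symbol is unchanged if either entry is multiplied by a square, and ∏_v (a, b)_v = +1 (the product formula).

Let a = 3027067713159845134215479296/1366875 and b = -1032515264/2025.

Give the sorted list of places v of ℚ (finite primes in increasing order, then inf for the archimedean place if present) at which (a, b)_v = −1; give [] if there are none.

[11, 23]

(a, b) ≡ (36363, -133331) mod (ℚ^×)²; places V = {2, 3, 5, 11, 17, 23, 31, ∞}.
(a,b)_11: α=10, u≡6; β=3, v≡9 (mod 11); (6|11)=-1, (9|11)=+1; sign (−1)^0·-1^3·+1^10 = -1.
(a,b)_3: α=-7, u≡1; β=-4, v≡1 (mod 3); (1|3)=+1, (1|3)=+1; sign (−1)^0·+1^-4·+1^-7 = +1.
(a,b)_31: α=3, u≡21; β=1, v≡20 (mod 31); (21|31)=-1, (20|31)=+1; sign (−1)^1·-1^1·+1^3 = +1.
(a,b)_23: α=3, u≡5; β=1, v≡7 (mod 23); (5|23)=-1, (7|23)=-1; sign (−1)^1·-1^1·-1^3 = -1.
(a,b)_5: α=-4, u≡3; β=-2, v≡1 (mod 5); (3|5)=-1, (1|5)=+1; sign (−1)^0·-1^-2·+1^-4 = +1.
(a,b)_17: α=3, u≡10; β=1, v≡7 (mod 17); (10|17)=-1, (7|17)=-1; sign (−1)^0·-1^1·-1^3 = +1.
(a,b)_2: α=16, β=6; u≡3, v≡5 (mod 8); ε(u)ε(v)=1·0, αω(v)=16·1, βω(u)=6·1; sum ≡ 0  ⇒  +1.
(a,b)_∞: sgn(36363)=+, sgn(-133331)=−, so +1.
|Ram(36363, -133331)| = 2, even; anisotropic at {11, 23}.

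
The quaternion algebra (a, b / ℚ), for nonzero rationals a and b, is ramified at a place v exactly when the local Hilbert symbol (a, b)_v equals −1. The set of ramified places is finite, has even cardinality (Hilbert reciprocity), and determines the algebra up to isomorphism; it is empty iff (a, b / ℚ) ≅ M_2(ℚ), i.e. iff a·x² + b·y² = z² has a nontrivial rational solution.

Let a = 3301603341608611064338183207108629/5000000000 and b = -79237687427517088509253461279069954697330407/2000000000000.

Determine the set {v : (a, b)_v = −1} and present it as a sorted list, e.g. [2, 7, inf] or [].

(a, b) ≡ (389818, -4624334) mod (ℚ^×)²; places V = {2, 3, 5, 11, 13, 17, 19, 23, 29, 37, 47, ∞}.
(a,b)_29: α=5, u≡18; β=6, v≡20 (mod 29); (18|29)=-1, (20|29)=+1; sign (−1)^0·-1^6·+1^5 = +1.
(a,b)_13: α=1, u≡11; β=1, v≡12 (mod 13); (11|13)=-1, (12|13)=+1; sign (−1)^0·-1^1·+1^1 = -1.
(a,b)_17: α=2, u≡9; β=2, v≡11 (mod 17); (9|17)=+1, (11|17)=-1; sign (−1)^0·+1^2·-1^2 = +1.
(a,b)_47: α=3, u≡20; β=4, v≡26 (mod 47); (20|47)=-1, (26|47)=-1; sign (−1)^0·-1^4·-1^3 = -1.
(a,b)_∞: sgn(389818)=+, sgn(-4624334)=−, so +1.
(a,b)_11: α=7, u≡2; β=9, v≡1 (mod 11); (2|11)=-1, (1|11)=+1; sign (−1)^1·-1^9·+1^7 = +1.
(a,b)_2: α=-9, β=-13; u≡5, v≡1 (mod 8); ε(u)ε(v)=0·0, αω(v)=-9·0, βω(u)=-13·1; sum ≡ 1  ⇒  -1.
(a,b)_5: α=-10, u≡2; β=-12, v≡4 (mod 5); (2|5)=-1, (4|5)=+1; sign (−1)^0·-1^-12·+1^-10 = +1.
(a,b)_37: α=2, u≡18; β=3, v≡26 (mod 37); (18|37)=-1, (26|37)=+1; sign (−1)^0·-1^3·+1^2 = -1.
(a,b)_19: α=2, u≡12; β=3, v≡4 (mod 19); (12|19)=-1, (4|19)=+1; sign (−1)^0·-1^3·+1^2 = -1.
(a,b)_23: α=2, u≡10; β=3, v≡12 (mod 23); (10|23)=-1, (12|23)=+1; sign (−1)^0·-1^3·+1^2 = -1.
(a,b)_3: α=4, u≡1; β=6, v≡1 (mod 3); (1|3)=+1, (1|3)=+1; sign (−1)^0·+1^6·+1^4 = +1.
|Ram(389818, -4624334)| = 6, even; anisotropic at {2, 13, 19, 23, 37, 47}.

[2, 13, 19, 23, 37, 47]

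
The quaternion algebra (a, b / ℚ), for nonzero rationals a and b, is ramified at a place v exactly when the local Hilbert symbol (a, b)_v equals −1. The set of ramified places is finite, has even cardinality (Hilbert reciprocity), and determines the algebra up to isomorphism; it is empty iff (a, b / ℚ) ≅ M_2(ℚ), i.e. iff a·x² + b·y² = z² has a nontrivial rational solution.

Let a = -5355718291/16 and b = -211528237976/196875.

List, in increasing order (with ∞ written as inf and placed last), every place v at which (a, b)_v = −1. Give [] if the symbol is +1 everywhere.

Mod squares: a ≡ -1771, b ≡ -13090. Check v ∈ {∞, 2, 3, 5, 7, 11, 17, 23, 37, 47}.
v=11: a=11^1·(≡3), b=11^3·(≡1) mod 11; (3|11)=+1, (1|11)=+1; (−1)^{1·3·5}·(+1)^3·(+1)^1 = -1.
v=23: a=23^1·(≡17), b=23^2·(≡15) mod 23; (17|23)=-1, (15|23)=-1; (−1)^{1·2·11}·(-1)^2·(-1)^1 = -1.
v=47: a=47^2·(≡35), b=47^2·(≡5) mod 47; (35|47)=-1, (5|47)=-1; (−1)^{2·2·23}·(-1)^2·(-1)^2 = +1.
v=3: a=3^0·(≡2), b=3^-2·(≡2) mod 3; (2|3)=-1, (2|3)=-1; (−1)^{0·-2·1}·(-1)^-2·(-1)^0 = +1.
v=2: v_2(a)=-4, v_2(b)=3; units ≡ 5, 7 (mod 8); ε·ε+αω+βω = 0·1+-4·0+3·1 ≡ 1  ⇒  (a,b)_2 = -1.
v=17: a=17^0·(≡7), b=17^1·(≡11) mod 17; (7|17)=-1, (11|17)=-1; (−1)^{0·1·8}·(-1)^1·(-1)^0 = -1.
v=7: a=7^1·(≡6), b=7^-1·(≡6) mod 7; (6|7)=-1, (6|7)=-1; (−1)^{1·-1·3}·(-1)^-1·(-1)^1 = -1.
v=∞: -1771 < 0 and -13090 < 0  ⇒  (a,b)_∞ = -1.
v=5: a=5^0·(≡4), b=5^-5·(≡3) mod 5; (4|5)=+1, (3|5)=-1; (−1)^{0·-5·2}·(+1)^-5·(-1)^0 = +1.
v=37: a=37^2·(≡22), b=37^0·(≡14) mod 37; (22|37)=-1, (14|37)=-1; (−1)^{2·0·18}·(-1)^0·(-1)^2 = +1.
|Ram(-1771, -13090)| = 6, even; anisotropic at {2, 7, 11, 17, 23, ∞}.

[2, 7, 11, 17, 23, inf]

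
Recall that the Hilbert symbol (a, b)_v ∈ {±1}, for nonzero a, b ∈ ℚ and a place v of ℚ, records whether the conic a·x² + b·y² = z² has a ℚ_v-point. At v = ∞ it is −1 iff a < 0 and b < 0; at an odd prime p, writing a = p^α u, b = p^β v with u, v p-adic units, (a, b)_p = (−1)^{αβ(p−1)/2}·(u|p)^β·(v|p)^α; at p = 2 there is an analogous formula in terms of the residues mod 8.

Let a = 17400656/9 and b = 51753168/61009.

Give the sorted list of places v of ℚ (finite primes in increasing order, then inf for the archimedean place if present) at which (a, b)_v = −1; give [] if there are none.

[7, 17, 19, 29]

(a, b) ≡ (1087541, 493) mod (ℚ^×)²; places V = {2, 3, 7, 13, 17, 19, 29, 37, ∞}.
(a,b)_19: α=1, u≡9; β=-2, v≡10 (mod 19); (9|19)=+1, (10|19)=-1; sign (−1)^0·+1^-2·-1^1 = -1.
(a,b)_∞: sgn(1087541)=+, sgn(493)=+, so +1.
(a,b)_13: α=1, u≡5; β=-2, v≡9 (mod 13); (5|13)=-1, (9|13)=+1; sign (−1)^0·-1^-2·+1^1 = +1.
(a,b)_37: α=1, u≡2; β=0, v≡16 (mod 37); (2|37)=-1, (16|37)=+1; sign (−1)^0·-1^0·+1^1 = +1.
(a,b)_17: α=1, u≡13; β=1, v≡14 (mod 17); (13|17)=+1, (14|17)=-1; sign (−1)^0·+1^1·-1^1 = -1.
(a,b)_3: α=-2, u≡2; β=8, v≡1 (mod 3); (2|3)=-1, (1|3)=+1; sign (−1)^0·-1^8·+1^-2 = +1.
(a,b)_7: α=1, u≡5; β=0, v≡3 (mod 7); (5|7)=-1, (3|7)=-1; sign (−1)^0·-1^0·-1^1 = -1.
(a,b)_29: α=0, u≡2; β=1, v≡18 (mod 29); (2|29)=-1, (18|29)=-1; sign (−1)^0·-1^1·-1^0 = -1.
(a,b)_2: α=4, β=4; u≡5, v≡5 (mod 8); ε(u)ε(v)=0·0, αω(v)=4·1, βω(u)=4·1; sum ≡ 0  ⇒  +1.
Ram(1087541, 493) = {7, 17, 19, 29}; no ℚ_7-point on the conic.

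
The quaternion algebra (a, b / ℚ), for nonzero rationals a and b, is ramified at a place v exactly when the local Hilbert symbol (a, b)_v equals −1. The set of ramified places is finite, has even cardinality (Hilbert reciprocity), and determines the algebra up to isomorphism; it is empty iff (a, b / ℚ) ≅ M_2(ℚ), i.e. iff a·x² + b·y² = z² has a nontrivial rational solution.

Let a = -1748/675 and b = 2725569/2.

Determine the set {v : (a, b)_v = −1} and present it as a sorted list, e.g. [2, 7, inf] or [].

[3, 7]

(a, b) ≡ (-1311, 67298) mod (ℚ^×)²; places V = {2, 3, 5, 7, 11, 19, 23, ∞}.
(a,b)_2: α=2, β=-1; u≡1, v≡1 (mod 8); ε(u)ε(v)=0·0, αω(v)=2·0, βω(u)=-1·0; sum ≡ 0  ⇒  +1.
(a,b)_7: α=0, u≡3; β=1, v≡3 (mod 7); (3|7)=-1, (3|7)=-1; sign (−1)^0·-1^1·-1^0 = -1.
(a,b)_11: α=0, u≡3; β=1, v≡2 (mod 11); (3|11)=+1, (2|11)=-1; sign (−1)^0·+1^1·-1^0 = +1.
(a,b)_23: α=1, u≡2; β=1, v≡15 (mod 23); (2|23)=+1, (15|23)=-1; sign (−1)^1·+1^1·-1^1 = +1.
(a,b)_3: α=-3, u≡1; β=4, v≡2 (mod 3); (1|3)=+1, (2|3)=-1; sign (−1)^0·+1^4·-1^-3 = -1.
(a,b)_5: α=-2, u≡1; β=0, v≡2 (mod 5); (1|5)=+1, (2|5)=-1; sign (−1)^0·+1^0·-1^-2 = +1.
(a,b)_19: α=1, u≡6; β=1, v≡10 (mod 19); (6|19)=+1, (10|19)=-1; sign (−1)^1·+1^1·-1^1 = +1.
(a,b)_∞: sgn(-1311)=−, sgn(67298)=+, so +1.
(-1311, 67298 / ℚ) ramifies at {3, 7}: a division algebra.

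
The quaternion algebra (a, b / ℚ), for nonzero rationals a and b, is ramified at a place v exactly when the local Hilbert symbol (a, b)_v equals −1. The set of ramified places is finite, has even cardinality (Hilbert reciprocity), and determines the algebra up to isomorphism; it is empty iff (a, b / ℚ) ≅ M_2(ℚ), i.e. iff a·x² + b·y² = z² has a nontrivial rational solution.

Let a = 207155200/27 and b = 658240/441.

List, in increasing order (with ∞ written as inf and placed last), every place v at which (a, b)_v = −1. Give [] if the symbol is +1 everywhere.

Mod squares: a ≡ 21, b ≡ 85. Check v ∈ {∞, 2, 3, 5, 7, 11, 17}.
v=∞: 21 > 0 and 85 > 0  ⇒  (a,b)_∞ = +1.
v=7: a=7^1·(≡6), b=7^-2·(≡1) mod 7; (6|7)=-1, (1|7)=+1; (−1)^{1·-2·3}·(-1)^-2·(+1)^1 = +1.
v=3: a=3^-3·(≡1), b=3^-2·(≡1) mod 3; (1|3)=+1, (1|3)=+1; (−1)^{-3·-2·1}·(+1)^-2·(+1)^-3 = +1.
v=11: a=11^0·(≡2), b=11^2·(≡6) mod 11; (2|11)=-1, (6|11)=-1; (−1)^{0·2·5}·(-1)^2·(-1)^0 = +1.
v=2: v_2(a)=12, v_2(b)=6; units ≡ 5, 5 (mod 8); ε·ε+αω+βω = 0·0+12·1+6·1 ≡ 0  ⇒  (a,b)_2 = +1.
v=17: a=17^2·(≡8), b=17^1·(≡6) mod 17; (8|17)=+1, (6|17)=-1; (−1)^{2·1·8}·(+1)^1·(-1)^2 = +1.
v=5: a=5^2·(≡4), b=5^1·(≡3) mod 5; (4|5)=+1, (3|5)=-1; (−1)^{2·1·2}·(+1)^1·(-1)^2 = +1.
Every local symbol is +1, so the conic 21·x² + 85·y² = z² has ℚ_v-points for all v and hence a ℚ-point; (a, b / ℚ) ≅ M_2(ℚ).

[]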